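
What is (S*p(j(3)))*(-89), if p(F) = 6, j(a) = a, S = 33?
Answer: -17622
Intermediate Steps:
(S*p(j(3)))*(-89) = (33*6)*(-89) = 198*(-89) = -17622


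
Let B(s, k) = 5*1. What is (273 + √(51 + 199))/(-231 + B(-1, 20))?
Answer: -273/226 - 5*√10/226 ≈ -1.2779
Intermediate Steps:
B(s, k) = 5
(273 + √(51 + 199))/(-231 + B(-1, 20)) = (273 + √(51 + 199))/(-231 + 5) = (273 + √250)/(-226) = (273 + 5*√10)*(-1/226) = -273/226 - 5*√10/226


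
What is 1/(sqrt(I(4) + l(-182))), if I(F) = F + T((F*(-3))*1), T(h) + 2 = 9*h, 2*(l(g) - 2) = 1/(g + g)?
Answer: -2*I*sqrt(13779766)/75713 ≈ -0.098057*I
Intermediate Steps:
l(g) = 2 + 1/(4*g) (l(g) = 2 + 1/(2*(g + g)) = 2 + 1/(2*((2*g))) = 2 + (1/(2*g))/2 = 2 + 1/(4*g))
T(h) = -2 + 9*h
I(F) = -2 - 26*F (I(F) = F + (-2 + 9*((F*(-3))*1)) = F + (-2 + 9*(-3*F*1)) = F + (-2 + 9*(-3*F)) = F + (-2 - 27*F) = -2 - 26*F)
1/(sqrt(I(4) + l(-182))) = 1/(sqrt((-2 - 26*4) + (2 + (1/4)/(-182)))) = 1/(sqrt((-2 - 104) + (2 + (1/4)*(-1/182)))) = 1/(sqrt(-106 + (2 - 1/728))) = 1/(sqrt(-106 + 1455/728)) = 1/(sqrt(-75713/728)) = 1/(I*sqrt(13779766)/364) = -2*I*sqrt(13779766)/75713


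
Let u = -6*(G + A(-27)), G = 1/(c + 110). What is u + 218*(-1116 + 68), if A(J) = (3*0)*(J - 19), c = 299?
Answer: -93441782/409 ≈ -2.2846e+5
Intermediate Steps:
A(J) = 0 (A(J) = 0*(-19 + J) = 0)
G = 1/409 (G = 1/(299 + 110) = 1/409 ≈ 0.0024450)
u = -6/409 (u = -6*(1/409 + 0) = -6*1/409 = -6/409 ≈ -0.014670)
u + 218*(-1116 + 68) = -6/409 + 218*(-1116 + 68) = -6/409 + 218*(-1048) = -6/409 - 228464 = -93441782/409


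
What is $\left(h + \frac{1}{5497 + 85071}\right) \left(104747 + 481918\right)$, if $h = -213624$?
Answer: $- \frac{11350500167022615}{90568} \approx -1.2533 \cdot 10^{11}$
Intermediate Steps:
$\left(h + \frac{1}{5497 + 85071}\right) \left(104747 + 481918\right) = \left(-213624 + \frac{1}{5497 + 85071}\right) \left(104747 + 481918\right) = \left(-213624 + \frac{1}{90568}\right) 586665 = \left(- \frac{19347498431}{90568}\right) 586665 = - \frac{11350500167022615}{90568}$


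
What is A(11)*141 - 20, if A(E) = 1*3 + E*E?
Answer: 17464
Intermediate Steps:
A(E) = 3 + E**2
A(11)*141 - 20 = (3 + 11**2)*141 - 20 = (3 + 121)*141 - 20 = 124*141 - 20 = 17484 - 20 = 17464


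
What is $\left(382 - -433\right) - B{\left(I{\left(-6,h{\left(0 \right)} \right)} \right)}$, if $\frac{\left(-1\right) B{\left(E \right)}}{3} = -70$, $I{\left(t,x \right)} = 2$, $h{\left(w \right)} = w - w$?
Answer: $605$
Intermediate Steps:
$h{\left(w \right)} = 0$
$B{\left(E \right)} = 210$ ($B{\left(E \right)} = \left(-3\right) \left(-70\right) = 210$)
$\left(382 - -433\right) - B{\left(I{\left(-6,h{\left(0 \right)} \right)} \right)} = \left(382 - -433\right) - 210 = \left(382 + 433\right) - 210 = 815 - 210 = 605$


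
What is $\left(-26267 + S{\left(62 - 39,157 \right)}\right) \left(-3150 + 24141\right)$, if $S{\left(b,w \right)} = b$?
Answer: $-550887804$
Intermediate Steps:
$\left(-26267 + S{\left(62 - 39,157 \right)}\right) \left(-3150 + 24141\right) = \left(-26267 + \left(62 - 39\right)\right) \left(-3150 + 24141\right) = \left(-26267 + \left(62 - 39\right)\right) 20991 = \left(-26267 + 23\right) 20991 = \left(-26244\right) 20991 = -550887804$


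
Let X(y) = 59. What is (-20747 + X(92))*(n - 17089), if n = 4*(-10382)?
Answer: 1212668496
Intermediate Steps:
n = -41528
(-20747 + X(92))*(n - 17089) = (-20747 + 59)*(-41528 - 17089) = -20688*(-58617) = 1212668496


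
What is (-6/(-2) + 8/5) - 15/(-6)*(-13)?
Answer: -279/10 ≈ -27.900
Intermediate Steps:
(-6/(-2) + 8/5) - 15/(-6)*(-13) = (-6*(-½) + 8*(⅕)) - 15*(-⅙)*(-13) = (3 + 8/5) + (5/2)*(-13) = 23/5 - 65/2 = -279/10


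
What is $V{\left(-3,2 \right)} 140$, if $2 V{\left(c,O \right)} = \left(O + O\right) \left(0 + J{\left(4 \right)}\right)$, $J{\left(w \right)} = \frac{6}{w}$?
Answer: $420$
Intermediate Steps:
$V{\left(c,O \right)} = \frac{3 O}{2}$ ($V{\left(c,O \right)} = \frac{\left(O + O\right) \left(0 + \frac{6}{4}\right)}{2} = \frac{2 O \left(0 + 6 \cdot \frac{1}{4}\right)}{2} = \frac{2 O \left(0 + \frac{3}{2}\right)}{2} = \frac{2 O \frac{3}{2}}{2} = \frac{3 O}{2}$)
$V{\left(-3,2 \right)} 140 = \frac{3}{2} \cdot 2 \cdot 140 = 3 \cdot 140 = 420$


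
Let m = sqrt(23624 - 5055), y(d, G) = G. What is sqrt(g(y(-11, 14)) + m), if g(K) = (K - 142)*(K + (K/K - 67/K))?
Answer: sqrt(-64064 + 49*sqrt(18569))/7 ≈ 34.222*I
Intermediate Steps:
g(K) = (-142 + K)*(1 + K - 67/K) (g(K) = (-142 + K)*(K + (1 - 67/K)) = (-142 + K)*(1 + K - 67/K))
m = sqrt(18569) ≈ 136.27
sqrt(g(y(-11, 14)) + m) = sqrt((-209 + 14**2 - 141*14 + 9514/14) + sqrt(18569)) = sqrt((-209 + 196 - 1974 + 9514*(1/14)) + sqrt(18569)) = sqrt((-209 + 196 - 1974 + 4757/7) + sqrt(18569)) = sqrt(-9152/7 + sqrt(18569))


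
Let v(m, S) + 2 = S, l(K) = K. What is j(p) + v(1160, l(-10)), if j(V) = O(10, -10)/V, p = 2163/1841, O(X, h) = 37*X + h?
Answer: 30324/103 ≈ 294.41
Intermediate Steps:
O(X, h) = h + 37*X
v(m, S) = -2 + S
p = 309/263 (p = 2163*(1/1841) = 309/263 ≈ 1.1749)
j(V) = 360/V (j(V) = (-10 + 37*10)/V = (-10 + 370)/V = 360/V)
j(p) + v(1160, l(-10)) = 360/(309/263) + (-2 - 10) = 360*(263/309) - 12 = 31560/103 - 12 = 30324/103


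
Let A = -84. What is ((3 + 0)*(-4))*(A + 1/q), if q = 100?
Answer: 25197/25 ≈ 1007.9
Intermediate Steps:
((3 + 0)*(-4))*(A + 1/q) = ((3 + 0)*(-4))*(-84 + 1/100) = (3*(-4))*(-84 + 1/100) = -12*(-8399/100) = 25197/25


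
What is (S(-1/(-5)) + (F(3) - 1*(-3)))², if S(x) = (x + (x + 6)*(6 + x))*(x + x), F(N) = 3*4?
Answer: 14493249/15625 ≈ 927.57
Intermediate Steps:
F(N) = 12
S(x) = 2*x*(x + (6 + x)²) (S(x) = (x + (6 + x)*(6 + x))*(2*x) = (x + (6 + x)²)*(2*x) = 2*x*(x + (6 + x)²))
(S(-1/(-5)) + (F(3) - 1*(-3)))² = (2*(-1/(-5))*(-1/(-5) + (6 - 1/(-5))²) + (12 - 1*(-3)))² = (2*(-1*(-⅕))*(-1*(-⅕) + (6 - 1*(-⅕))²) + (12 + 3))² = (2*(⅕)*(⅕ + (6 + ⅕)²) + 15)² = (2*(⅕)*(⅕ + (31/5)²) + 15)² = (2*(⅕)*(⅕ + 961/25) + 15)² = (2*(⅕)*(966/25) + 15)² = (1932/125 + 15)² = (3807/125)² = 14493249/15625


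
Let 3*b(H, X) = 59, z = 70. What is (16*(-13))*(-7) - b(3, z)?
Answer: 4309/3 ≈ 1436.3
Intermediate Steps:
b(H, X) = 59/3 (b(H, X) = (⅓)*59 = 59/3)
(16*(-13))*(-7) - b(3, z) = (16*(-13))*(-7) - 1*59/3 = -208*(-7) - 59/3 = 1456 - 59/3 = 4309/3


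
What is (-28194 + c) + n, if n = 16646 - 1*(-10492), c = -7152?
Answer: -8208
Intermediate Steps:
n = 27138 (n = 16646 + 10492 = 27138)
(-28194 + c) + n = (-28194 - 7152) + 27138 = -35346 + 27138 = -8208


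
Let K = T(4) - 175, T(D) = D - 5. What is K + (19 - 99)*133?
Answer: -10816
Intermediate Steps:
T(D) = -5 + D
K = -176 (K = (-5 + 4) - 175 = -1 - 175 = -176)
K + (19 - 99)*133 = -176 + (19 - 99)*133 = -176 - 80*133 = -176 - 10640 = -10816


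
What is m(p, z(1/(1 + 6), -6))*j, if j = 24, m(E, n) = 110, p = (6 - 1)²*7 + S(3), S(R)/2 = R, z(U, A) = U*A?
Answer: 2640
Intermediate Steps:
z(U, A) = A*U
S(R) = 2*R
p = 181 (p = (6 - 1)²*7 + 2*3 = 5²*7 + 6 = 25*7 + 6 = 175 + 6 = 181)
m(p, z(1/(1 + 6), -6))*j = 110*24 = 2640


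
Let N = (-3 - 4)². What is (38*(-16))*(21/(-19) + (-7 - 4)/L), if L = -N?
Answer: 26240/49 ≈ 535.51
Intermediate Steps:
N = 49 (N = (-7)² = 49)
L = -49 (L = -1*49 = -49)
(38*(-16))*(21/(-19) + (-7 - 4)/L) = (38*(-16))*(21/(-19) + (-7 - 4)/(-49)) = -608*(21*(-1/19) - 11*(-1/49)) = -608*(-21/19 + 11/49) = -608*(-820/931) = 26240/49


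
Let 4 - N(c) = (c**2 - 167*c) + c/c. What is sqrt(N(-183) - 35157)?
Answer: 2*I*sqrt(24801) ≈ 314.97*I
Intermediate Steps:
N(c) = 3 - c**2 + 167*c (N(c) = 4 - ((c**2 - 167*c) + c/c) = 4 - ((c**2 - 167*c) + 1) = 4 - (1 + c**2 - 167*c) = 4 + (-1 - c**2 + 167*c) = 3 - c**2 + 167*c)
sqrt(N(-183) - 35157) = sqrt((3 - 1*(-183)**2 + 167*(-183)) - 35157) = sqrt((3 - 1*33489 - 30561) - 35157) = sqrt((3 - 33489 - 30561) - 35157) = sqrt(-64047 - 35157) = sqrt(-99204) = 2*I*sqrt(24801)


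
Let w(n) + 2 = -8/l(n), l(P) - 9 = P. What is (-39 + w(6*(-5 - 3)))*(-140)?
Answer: 222740/39 ≈ 5711.3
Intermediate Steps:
l(P) = 9 + P
w(n) = -2 - 8/(9 + n)
(-39 + w(6*(-5 - 3)))*(-140) = (-39 + 2*(-13 - 6*(-5 - 3))/(9 + 6*(-5 - 3)))*(-140) = (-39 + 2*(-13 - 6*(-8))/(9 + 6*(-8)))*(-140) = (-39 + 2*(-13 - 1*(-48))/(9 - 48))*(-140) = (-39 + 2*(-13 + 48)/(-39))*(-140) = (-39 + 2*(-1/39)*35)*(-140) = (-39 - 70/39)*(-140) = -1591/39*(-140) = 222740/39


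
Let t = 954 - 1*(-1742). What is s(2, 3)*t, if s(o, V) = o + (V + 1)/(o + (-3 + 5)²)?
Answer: 21568/3 ≈ 7189.3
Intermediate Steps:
t = 2696 (t = 954 + 1742 = 2696)
s(o, V) = o + (1 + V)/(4 + o) (s(o, V) = o + (1 + V)/(o + 2²) = o + (1 + V)/(o + 4) = o + (1 + V)/(4 + o))
s(2, 3)*t = ((1 + 3 + 2² + 4*2)/(4 + 2))*2696 = ((1 + 3 + 4 + 8)/6)*2696 = ((⅙)*16)*2696 = (8/3)*2696 = 21568/3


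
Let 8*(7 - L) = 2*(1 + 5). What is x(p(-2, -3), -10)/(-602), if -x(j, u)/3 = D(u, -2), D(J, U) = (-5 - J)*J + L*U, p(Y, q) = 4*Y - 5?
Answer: -183/602 ≈ -0.30399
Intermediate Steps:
p(Y, q) = -5 + 4*Y
L = 11/2 (L = 7 - (1 + 5)/4 = 7 - 6/4 = 7 - 1/8*12 = 7 - 3/2 = 11/2 ≈ 5.5000)
D(J, U) = 11*U/2 + J*(-5 - J) (D(J, U) = (-5 - J)*J + 11*U/2 = J*(-5 - J) + 11*U/2 = 11*U/2 + J*(-5 - J))
x(j, u) = 33 + 3*u**2 + 15*u (x(j, u) = -3*(-u**2 - 5*u + (11/2)*(-2)) = -3*(-u**2 - 5*u - 11) = -3*(-11 - u**2 - 5*u) = 33 + 3*u**2 + 15*u)
x(p(-2, -3), -10)/(-602) = (33 + 3*(-10)**2 + 15*(-10))/(-602) = (33 + 3*100 - 150)*(-1/602) = (33 + 300 - 150)*(-1/602) = 183*(-1/602) = -183/602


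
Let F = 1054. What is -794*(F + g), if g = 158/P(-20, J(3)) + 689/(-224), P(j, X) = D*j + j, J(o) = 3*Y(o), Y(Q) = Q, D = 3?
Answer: -466404731/560 ≈ -8.3287e+5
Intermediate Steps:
J(o) = 3*o
P(j, X) = 4*j (P(j, X) = 3*j + j = 4*j)
g = -5657/1120 (g = 158/((4*(-20))) + 689/(-224) = 158/(-80) + 689*(-1/224) = 158*(-1/80) - 689/224 = -79/40 - 689/224 = -5657/1120 ≈ -5.0509)
-794*(F + g) = -794*(1054 - 5657/1120) = -794*1174823/1120 = -466404731/560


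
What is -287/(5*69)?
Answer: -287/345 ≈ -0.83188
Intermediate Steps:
-287/(5*69) = -287/345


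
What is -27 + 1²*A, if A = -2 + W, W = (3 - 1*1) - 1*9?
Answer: -36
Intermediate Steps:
W = -7 (W = (3 - 1) - 9 = 2 - 9 = -7)
A = -9 (A = -2 - 7 = -9)
-27 + 1²*A = -27 + 1²*(-9) = -27 + 1*(-9) = -27 - 9 = -36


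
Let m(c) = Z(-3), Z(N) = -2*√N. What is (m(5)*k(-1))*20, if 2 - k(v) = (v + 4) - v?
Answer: 80*I*√3 ≈ 138.56*I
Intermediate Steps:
m(c) = -2*I*√3
k(v) = -2 (k(v) = 2 - ((v + 4) - v) = 2 - ((4 + v) - v) = 2 - 1*4 = 2 - 4 = -2)
(m(5)*k(-1))*20 = (-2*I*√3*(-2))*20 = (4*I*√3)*20 = 80*I*√3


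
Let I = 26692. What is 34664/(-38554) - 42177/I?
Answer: -1275671773/514541684 ≈ -2.4792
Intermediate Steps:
34664/(-38554) - 42177/I = 34664/(-38554) - 42177/26692 = 34664*(-1/38554) - 42177*1/26692 = -17332/19277 - 42177/26692 = -1275671773/514541684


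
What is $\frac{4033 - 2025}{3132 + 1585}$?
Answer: $\frac{2008}{4717} \approx 0.42569$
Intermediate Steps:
$\frac{4033 - 2025}{3132 + 1585} = \frac{2008}{4717}$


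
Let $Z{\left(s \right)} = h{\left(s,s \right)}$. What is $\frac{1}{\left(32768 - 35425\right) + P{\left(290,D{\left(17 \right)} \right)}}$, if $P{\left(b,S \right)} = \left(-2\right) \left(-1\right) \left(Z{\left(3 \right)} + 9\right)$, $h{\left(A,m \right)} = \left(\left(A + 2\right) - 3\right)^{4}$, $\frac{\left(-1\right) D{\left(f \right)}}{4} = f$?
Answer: $- \frac{1}{2607} \approx -0.00038358$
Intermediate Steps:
$D{\left(f \right)} = - 4 f$
$h{\left(A,m \right)} = \left(-1 + A\right)^{4}$ ($h{\left(A,m \right)} = \left(\left(2 + A\right) - 3\right)^{4} = \left(-1 + A\right)^{4}$)
$Z{\left(s \right)} = \left(-1 + s\right)^{4}$
$P{\left(b,S \right)} = 50$ ($P{\left(b,S \right)} = \left(-2\right) \left(-1\right) \left(\left(-1 + 3\right)^{4} + 9\right) = 2 \left(2^{4} + 9\right) = 2 \left(16 + 9\right) = 2 \cdot 25 = 50$)
$\frac{1}{\left(32768 - 35425\right) + P{\left(290,D{\left(17 \right)} \right)}} = \frac{1}{\left(32768 - 35425\right) + 50} = \frac{1}{-2657 + 50} = \frac{1}{-2607} = - \frac{1}{2607}$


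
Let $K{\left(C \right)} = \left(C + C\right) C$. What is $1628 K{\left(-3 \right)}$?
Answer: $29304$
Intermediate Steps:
$K{\left(C \right)} = 2 C^{2}$ ($K{\left(C \right)} = 2 C C = 2 C^{2}$)
$1628 K{\left(-3 \right)} = 1628 \cdot 2 \left(-3\right)^{2} = 1628 \cdot 2 \cdot 9 = 1628 \cdot 18 = 29304$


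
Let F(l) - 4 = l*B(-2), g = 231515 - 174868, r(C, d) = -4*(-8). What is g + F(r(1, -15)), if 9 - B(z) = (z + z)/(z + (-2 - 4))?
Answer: 56923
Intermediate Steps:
r(C, d) = 32
B(z) = 9 - 2*z/(-6 + z) (B(z) = 9 - (z + z)/(z + (-2 - 4)) = 9 - 2*z/(z - 6) = 9 - 2*z/(-6 + z))
g = 56647
F(l) = 4 + 17*l/2 (F(l) = 4 + l*((-54 + 7*(-2))/(-6 - 2)) = 4 + l*((-54 - 14)/(-8)) = 4 + l*(-⅛*(-68)) = 4 + l*(17/2) = 4 + 17*l/2)
g + F(r(1, -15)) = 56647 + (4 + (17/2)*32) = 56647 + (4 + 272) = 56647 + 276 = 56923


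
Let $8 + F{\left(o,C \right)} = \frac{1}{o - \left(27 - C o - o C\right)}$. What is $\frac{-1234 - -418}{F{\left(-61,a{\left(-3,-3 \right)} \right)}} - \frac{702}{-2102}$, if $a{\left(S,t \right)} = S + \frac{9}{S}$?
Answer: $\frac{10864955}{106151} \approx 102.35$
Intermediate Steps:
$F{\left(o,C \right)} = -8 + \frac{1}{-27 + o + 2 C o}$ ($F{\left(o,C \right)} = -8 + \frac{1}{o - \left(27 - C o - o C\right)} = -8 + \frac{1}{o + \left(\left(C o + C o\right) - 27\right)} = -8 + \frac{1}{o + \left(2 C o - 27\right)} = -8 + \frac{1}{o + \left(-27 + 2 C o\right)} = -8 + \frac{1}{-27 + o + 2 C o}$)
$\frac{-1234 - -418}{F{\left(-61,a{\left(-3,-3 \right)} \right)}} - \frac{702}{-2102} = \frac{-1234 - -418}{\frac{1}{-27 - 61 + 2 \left(-3 + \frac{9}{-3}\right) \left(-61\right)} \left(217 - -488 - 16 \left(-3 + \frac{9}{-3}\right) \left(-61\right)\right)} - \frac{702}{-2102} = \frac{-1234 + 418}{\frac{1}{-27 - 61 + 2 \left(-3 + 9 \left(- \frac{1}{3}\right)\right) \left(-61\right)} \left(217 + 488 - 16 \left(-3 + 9 \left(- \frac{1}{3}\right)\right) \left(-61\right)\right)} - - \frac{351}{1051} = - \frac{816}{\frac{1}{-27 - 61 + 2 \left(-3 - 3\right) \left(-61\right)} \left(217 + 488 - 16 \left(-3 - 3\right) \left(-61\right)\right)} + \frac{351}{1051} = - \frac{816}{\frac{1}{-27 - 61 + 2 \left(-6\right) \left(-61\right)} \left(217 + 488 - \left(-96\right) \left(-61\right)\right)} + \frac{351}{1051} = - \frac{816}{\frac{1}{-27 - 61 + 732} \left(217 + 488 - 5856\right)} + \frac{351}{1051} = - \frac{816}{\frac{1}{644} \left(-5151\right)} + \frac{351}{1051} = - \frac{816}{- \frac{5151}{644}} + \frac{351}{1051} = \left(-816\right) \left(- \frac{644}{5151}\right) + \frac{351}{1051} = \frac{10304}{101} + \frac{351}{1051} = \frac{10864955}{106151}$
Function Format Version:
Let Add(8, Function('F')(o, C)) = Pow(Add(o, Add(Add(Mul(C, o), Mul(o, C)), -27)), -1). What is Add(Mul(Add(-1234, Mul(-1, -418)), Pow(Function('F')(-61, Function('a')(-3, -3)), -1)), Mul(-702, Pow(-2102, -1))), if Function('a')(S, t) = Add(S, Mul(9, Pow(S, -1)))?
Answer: Rational(10864955, 106151) ≈ 102.35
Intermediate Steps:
Function('F')(o, C) = Add(-8, Pow(Add(-27, o, Mul(2, C, o)), -1)) (Function('F')(o, C) = Add(-8, Pow(Add(o, Add(Add(Mul(C, o), Mul(o, C)), -27)), -1)) = Add(-8, Pow(Add(o, Add(Add(Mul(C, o), Mul(C, o)), -27)), -1)) = Add(-8, Pow(Add(o, Add(Mul(2, C, o), -27)), -1)) = Add(-8, Pow(Add(o, Add(-27, Mul(2, C, o))), -1)) = Add(-8, Pow(Add(-27, o, Mul(2, C, o)), -1)))
Add(Mul(Add(-1234, Mul(-1, -418)), Pow(Function('F')(-61, Function('a')(-3, -3)), -1)), Mul(-702, Pow(-2102, -1))) = Add(Mul(Add(-1234, Mul(-1, -418)), Pow(Mul(Pow(Add(-27, -61, Mul(2, Add(-3, Mul(9, Pow(-3, -1))), -61)), -1), Add(217, Mul(-8, -61), Mul(-16, Add(-3, Mul(9, Pow(-3, -1))), -61))), -1)), Mul(-702, Pow(-2102, -1))) = Add(Mul(Add(-1234, 418), Pow(Mul(Pow(Add(-27, -61, Mul(2, Add(-3, Mul(9, Rational(-1, 3))), -61)), -1), Add(217, 488, Mul(-16, Add(-3, Mul(9, Rational(-1, 3))), -61))), -1)), Mul(-702, Rational(-1, 2102))) = Add(Mul(-816, Pow(Mul(Pow(Add(-27, -61, Mul(2, Add(-3, -3), -61)), -1), Add(217, 488, Mul(-16, Add(-3, -3), -61))), -1)), Rational(351, 1051)) = Add(Mul(-816, Pow(Mul(Pow(Add(-27, -61, Mul(2, -6, -61)), -1), Add(217, 488, Mul(-16, -6, -61))), -1)), Rational(351, 1051)) = Add(Mul(-816, Pow(Mul(Pow(Add(-27, -61, 732), -1), Add(217, 488, -5856)), -1)), Rational(351, 1051)) = Add(Mul(-816, Pow(Mul(Pow(644, -1), -5151), -1)), Rational(351, 1051)) = Add(Mul(-816, Pow(Mul(Rational(1, 644), -5151), -1)), Rational(351, 1051)) = Add(Mul(-816, Pow(Rational(-5151, 644), -1)), Rational(351, 1051)) = Add(Mul(-816, Rational(-644, 5151)), Rational(351, 1051)) = Add(Rational(10304, 101), Rational(351, 1051)) = Rational(10864955, 106151)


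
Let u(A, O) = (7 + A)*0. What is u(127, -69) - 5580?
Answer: -5580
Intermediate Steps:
u(A, O) = 0
u(127, -69) - 5580 = 0 - 5580 = -5580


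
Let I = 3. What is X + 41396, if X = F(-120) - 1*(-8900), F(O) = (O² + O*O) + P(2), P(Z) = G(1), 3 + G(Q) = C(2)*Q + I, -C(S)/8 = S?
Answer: 79080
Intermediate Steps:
C(S) = -8*S
G(Q) = -16*Q (G(Q) = -3 + ((-8*2)*Q + 3) = -3 + (-16*Q + 3) = -3 + (3 - 16*Q) = -16*Q)
P(Z) = -16 (P(Z) = -16*1 = -16)
F(O) = -16 + 2*O² (F(O) = (O² + O*O) - 16 = (O² + O²) - 16 = 2*O² - 16 = -16 + 2*O²)
X = 37684 (X = (-16 + 2*(-120)²) - 1*(-8900) = (-16 + 2*14400) + 8900 = (-16 + 28800) + 8900 = 28784 + 8900 = 37684)
X + 41396 = 37684 + 41396 = 79080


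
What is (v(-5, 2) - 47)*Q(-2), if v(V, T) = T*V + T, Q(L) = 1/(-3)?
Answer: 55/3 ≈ 18.333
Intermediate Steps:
Q(L) = -1/3
v(V, T) = T + T*V
(v(-5, 2) - 47)*Q(-2) = (2*(1 - 5) - 47)*(-1/3) = (2*(-4) - 47)*(-1/3) = (-8 - 47)*(-1/3) = -55*(-1/3) = 55/3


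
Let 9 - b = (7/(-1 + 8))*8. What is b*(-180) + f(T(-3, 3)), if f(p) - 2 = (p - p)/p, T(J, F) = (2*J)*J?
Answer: -178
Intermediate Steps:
T(J, F) = 2*J**2
f(p) = 2 (f(p) = 2 + (p - p)/p = 2 + 0/p = 2 + 0 = 2)
b = 1 (b = 9 - 7/(-1 + 8)*8 = 9 - 7/7*8 = 9 - (1/7)*7*8 = 9 - 8 = 1)
b*(-180) + f(T(-3, 3)) = 1*(-180) + 2 = -180 + 2 = -178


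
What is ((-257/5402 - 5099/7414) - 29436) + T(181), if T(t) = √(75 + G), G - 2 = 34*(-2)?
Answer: -294708424380/10012607 ≈ -29434.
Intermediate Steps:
G = -66 (G = 2 + 34*(-2) = 2 - 68 = -66)
T(t) = 3 (T(t) = √(75 - 66) = √9 = 3)
((-257/5402 - 5099/7414) - 29436) + T(181) = ((-257/5402 - 5099/7414) - 29436) + 3 = (-7362549/10012607 - 29436) + 3 = -294738462201/10012607 + 3 = -294708424380/10012607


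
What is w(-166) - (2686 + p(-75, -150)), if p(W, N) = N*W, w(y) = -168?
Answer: -14104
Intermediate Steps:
w(-166) - (2686 + p(-75, -150)) = -168 - (2686 - 150*(-75)) = -168 - (2686 + 11250) = -168 - 1*13936 = -168 - 13936 = -14104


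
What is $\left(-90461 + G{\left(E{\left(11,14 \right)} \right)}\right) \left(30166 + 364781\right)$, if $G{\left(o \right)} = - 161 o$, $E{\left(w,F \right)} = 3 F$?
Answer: $-38397932181$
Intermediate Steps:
$\left(-90461 + G{\left(E{\left(11,14 \right)} \right)}\right) \left(30166 + 364781\right) = \left(-90461 - 161 \cdot 3 \cdot 14\right) \left(30166 + 364781\right) = \left(-90461 - 6762\right) 394947 = \left(-97223\right) 394947 = -38397932181$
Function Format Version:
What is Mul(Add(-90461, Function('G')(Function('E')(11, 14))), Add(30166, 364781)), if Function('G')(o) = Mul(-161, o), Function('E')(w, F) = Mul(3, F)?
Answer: -38397932181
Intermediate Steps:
Mul(Add(-90461, Function('G')(Function('E')(11, 14))), Add(30166, 364781)) = Mul(Add(-90461, Mul(-161, Mul(3, 14))), Add(30166, 364781)) = Mul(Add(-90461, Mul(-161, 42)), 394947) = Mul(Add(-90461, -6762), 394947) = Mul(-97223, 394947) = -38397932181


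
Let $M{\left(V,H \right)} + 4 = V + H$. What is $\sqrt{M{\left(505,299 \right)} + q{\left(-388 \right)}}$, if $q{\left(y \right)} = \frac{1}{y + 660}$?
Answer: $\frac{\sqrt{3699217}}{68} \approx 28.284$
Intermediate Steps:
$M{\left(V,H \right)} = -4 + H + V$ ($M{\left(V,H \right)} = -4 + \left(V + H\right) = -4 + \left(H + V\right) = -4 + H + V$)
$q{\left(y \right)} = \frac{1}{660 + y}$
$\sqrt{M{\left(505,299 \right)} + q{\left(-388 \right)}} = \sqrt{\left(-4 + 299 + 505\right) + \frac{1}{660 - 388}} = \sqrt{800 + \frac{1}{272}} = \sqrt{\frac{217601}{272}} = \frac{\sqrt{3699217}}{68}$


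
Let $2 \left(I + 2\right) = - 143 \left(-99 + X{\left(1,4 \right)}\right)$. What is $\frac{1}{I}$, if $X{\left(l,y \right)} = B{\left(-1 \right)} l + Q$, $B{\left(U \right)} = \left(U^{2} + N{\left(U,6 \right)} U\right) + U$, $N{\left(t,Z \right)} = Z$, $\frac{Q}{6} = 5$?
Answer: $\frac{2}{10721} \approx 0.00018655$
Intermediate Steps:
$Q = 30$ ($Q = 6 \cdot 5 = 30$)
$B{\left(U \right)} = U^{2} + 7 U$ ($B{\left(U \right)} = \left(U^{2} + 6 U\right) + U = U^{2} + 7 U$)
$X{\left(l,y \right)} = 30 - 6 l$ ($X{\left(l,y \right)} = - (7 - 1) l + 30 = \left(-1\right) 6 l + 30 = - 6 l + 30 = 30 - 6 l$)
$I = \frac{10721}{2}$ ($I = -2 + \frac{\left(-143\right) \left(-99 + \left(30 - 6\right)\right)}{2} = -2 + \frac{\left(-143\right) \left(-99 + 24\right)}{2} = -2 + \frac{\left(-143\right) \left(-75\right)}{2} = -2 + \frac{1}{2} \cdot 10725 = -2 + \frac{10725}{2} = \frac{10721}{2} \approx 5360.5$)
$\frac{1}{I} = \frac{1}{\frac{10721}{2}} = \frac{2}{10721}$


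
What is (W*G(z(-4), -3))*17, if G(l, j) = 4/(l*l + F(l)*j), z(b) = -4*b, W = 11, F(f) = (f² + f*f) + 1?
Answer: -748/1283 ≈ -0.58301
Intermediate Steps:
F(f) = 1 + 2*f² (F(f) = (f² + f²) + 1 = 2*f² + 1 = 1 + 2*f²)
G(l, j) = 4/(l² + j*(1 + 2*l²)) (G(l, j) = 4/(l*l + (1 + 2*l²)*j) = 4/(l² + j*(1 + 2*l²)))
(W*G(z(-4), -3))*17 = (11*(4/((-4*(-4))² - 3*(1 + 2*(-4*(-4))²))))*17 = (11*(4/(16² - 3*(1 + 2*16²))))*17 = (11*(4/(256 - 3*(1 + 2*256))))*17 = (11*(4/(256 - 3*(1 + 512))))*17 = (11*(4/(256 - 3*513)))*17 = (11*(4/(256 - 1539)))*17 = (11*(4/(-1283)))*17 = (11*(4*(-1/1283)))*17 = (11*(-4/1283))*17 = -44/1283*17 = -748/1283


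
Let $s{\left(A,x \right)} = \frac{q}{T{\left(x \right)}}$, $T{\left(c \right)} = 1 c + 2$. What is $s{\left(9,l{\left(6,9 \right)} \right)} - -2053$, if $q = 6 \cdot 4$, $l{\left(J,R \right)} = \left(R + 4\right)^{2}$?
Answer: $\frac{117029}{57} \approx 2053.1$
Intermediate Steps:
$T{\left(c \right)} = 2 + c$ ($T{\left(c \right)} = c + 2 = 2 + c$)
$l{\left(J,R \right)} = \left(4 + R\right)^{2}$
$q = 24$
$s{\left(A,x \right)} = \frac{24}{2 + x}$
$s{\left(9,l{\left(6,9 \right)} \right)} - -2053 = \frac{24}{2 + \left(4 + 9\right)^{2}} - -2053 = \frac{24}{2 + 13^{2}} + 2053 = \frac{24}{2 + 169} + 2053 = \frac{24}{171} + 2053 = 24 \cdot \frac{1}{171} + 2053 = \frac{8}{57} + 2053 = \frac{117029}{57}$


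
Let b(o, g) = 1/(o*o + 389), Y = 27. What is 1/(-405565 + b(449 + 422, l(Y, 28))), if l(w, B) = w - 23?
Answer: -759030/307836001949 ≈ -2.4657e-6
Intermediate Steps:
l(w, B) = -23 + w
b(o, g) = 1/(389 + o²) (b(o, g) = 1/(o² + 389) = 1/(389 + o²))
1/(-405565 + b(449 + 422, l(Y, 28))) = 1/(-405565 + 1/(389 + (449 + 422)²)) = 1/(-405565 + 1/(389 + 871²)) = 1/(-405565 + 1/(389 + 758641)) = 1/(-405565 + 1/759030) = 1/(-307836001949/759030) = -759030/307836001949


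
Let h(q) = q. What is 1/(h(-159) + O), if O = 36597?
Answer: 1/36438 ≈ 2.7444e-5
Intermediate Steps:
1/(h(-159) + O) = 1/(-159 + 36597) = 1/36438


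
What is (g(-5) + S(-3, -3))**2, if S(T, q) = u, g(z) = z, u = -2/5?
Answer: 729/25 ≈ 29.160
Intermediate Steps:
u = -2/5 (u = -2*1/5 = -2/5 ≈ -0.40000)
S(T, q) = -2/5
(g(-5) + S(-3, -3))**2 = (-5 - 2/5)**2 = (-27/5)**2 = 729/25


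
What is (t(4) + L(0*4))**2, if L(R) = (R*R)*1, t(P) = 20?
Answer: 400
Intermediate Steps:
L(R) = R**2 (L(R) = R**2*1 = R**2)
(t(4) + L(0*4))**2 = (20 + (0*4)**2)**2 = (20 + 0**2)**2 = (20 + 0)**2 = 20**2 = 400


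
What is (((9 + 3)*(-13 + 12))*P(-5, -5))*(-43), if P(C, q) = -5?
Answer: -2580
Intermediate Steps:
(((9 + 3)*(-13 + 12))*P(-5, -5))*(-43) = (((9 + 3)*(-13 + 12))*(-5))*(-43) = ((12*(-1))*(-5))*(-43) = -12*(-5)*(-43) = 60*(-43) = -2580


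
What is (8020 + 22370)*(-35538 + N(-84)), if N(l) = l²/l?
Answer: -1082552580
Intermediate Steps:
N(l) = l
(8020 + 22370)*(-35538 + N(-84)) = (8020 + 22370)*(-35538 - 84) = 30390*(-35622) = -1082552580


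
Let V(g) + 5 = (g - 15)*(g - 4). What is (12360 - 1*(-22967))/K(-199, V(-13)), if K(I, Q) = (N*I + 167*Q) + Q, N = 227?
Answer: 35327/33955 ≈ 1.0404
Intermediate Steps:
V(g) = -5 + (-15 + g)*(-4 + g) (V(g) = -5 + (g - 15)*(g - 4) = -5 + (-15 + g)*(-4 + g))
K(I, Q) = 168*Q + 227*I (K(I, Q) = (227*I + 167*Q) + Q = (167*Q + 227*I) + Q = 168*Q + 227*I)
(12360 - 1*(-22967))/K(-199, V(-13)) = (12360 - 1*(-22967))/(168*(55 + (-13)² - 19*(-13)) + 227*(-199)) = (12360 + 22967)/(168*(55 + 169 + 247) - 45173) = 35327/(168*471 - 45173) = 35327/(79128 - 45173) = 35327/33955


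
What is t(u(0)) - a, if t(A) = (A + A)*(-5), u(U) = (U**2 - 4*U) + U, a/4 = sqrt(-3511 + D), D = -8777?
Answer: -256*I*sqrt(3) ≈ -443.4*I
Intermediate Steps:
a = 256*I*sqrt(3) (a = 4*sqrt(-3511 - 8777) = 4*sqrt(-12288) = 4*(64*I*sqrt(3)) = 256*I*sqrt(3) ≈ 443.4*I)
u(U) = U**2 - 3*U
t(A) = -10*A (t(A) = (2*A)*(-5) = -10*A)
t(u(0)) - a = -0*(-3 + 0) - 256*I*sqrt(3) = -0*(-3) - 256*I*sqrt(3) = -10*0 - 256*I*sqrt(3) = 0 - 256*I*sqrt(3) = -256*I*sqrt(3)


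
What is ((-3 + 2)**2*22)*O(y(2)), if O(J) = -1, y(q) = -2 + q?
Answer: -22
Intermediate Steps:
((-3 + 2)**2*22)*O(y(2)) = ((-3 + 2)**2*22)*(-1) = ((-1)**2*22)*(-1) = (1*22)*(-1) = 22*(-1) = -22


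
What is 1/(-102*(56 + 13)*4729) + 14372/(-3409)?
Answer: -478338996553/113460731118 ≈ -4.2159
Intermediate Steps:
1/(-102*(56 + 13)*4729) + 14372/(-3409) = (1/4729)/(-102*69) + 14372*(-1/3409) = (1/4729)/(-7038) - 14372/3409 = -1/7038*1/4729 - 14372/3409 = -1/33282702 - 14372/3409 = -478338996553/113460731118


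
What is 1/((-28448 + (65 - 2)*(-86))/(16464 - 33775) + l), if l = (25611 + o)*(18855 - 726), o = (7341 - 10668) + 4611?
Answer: 2473/1205783997053 ≈ 2.0509e-9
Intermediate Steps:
o = 1284 (o = -3327 + 4611 = 1284)
l = 487579455 (l = (25611 + 1284)*(18855 - 726) = 26895*18129 = 487579455)
1/((-28448 + (65 - 2)*(-86))/(16464 - 33775) + l) = 1/((-28448 + (65 - 2)*(-86))/(16464 - 33775) + 487579455) = 1/((-28448 + 63*(-86))/(-17311) + 487579455) = 1/((-28448 - 5418)*(-1/17311) + 487579455) = 1/(-33866*(-1/17311) + 487579455) = 1/(4838/2473 + 487579455) = 1/(1205783997053/2473) = 2473/1205783997053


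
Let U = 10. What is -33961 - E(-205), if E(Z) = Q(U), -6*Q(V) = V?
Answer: -101878/3 ≈ -33959.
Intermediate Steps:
Q(V) = -V/6
E(Z) = -5/3 (E(Z) = -1/6*10 = -5/3)
-33961 - E(-205) = -33961 - 1*(-5/3) = -33961 + 5/3 = -101878/3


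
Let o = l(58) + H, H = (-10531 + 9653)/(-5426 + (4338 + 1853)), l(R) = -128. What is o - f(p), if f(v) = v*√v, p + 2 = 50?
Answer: -98798/765 - 192*√3 ≈ -461.70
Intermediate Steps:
p = 48 (p = -2 + 50 = 48)
H = -878/765 (H = -878/(-5426 + 6191) = -878/765 ≈ -1.1477)
f(v) = v^(3/2)
o = -98798/765 (o = -128 - 878/765 = -98798/765 ≈ -129.15)
o - f(p) = -98798/765 - 48^(3/2) = -98798/765 - 192*√3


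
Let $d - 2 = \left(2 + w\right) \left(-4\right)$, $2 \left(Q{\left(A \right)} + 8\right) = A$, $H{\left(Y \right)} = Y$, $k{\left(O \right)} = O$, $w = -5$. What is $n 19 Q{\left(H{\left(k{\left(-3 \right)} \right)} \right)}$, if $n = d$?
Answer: $-2527$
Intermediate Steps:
$Q{\left(A \right)} = -8 + \frac{A}{2}$
$d = 14$ ($d = 2 + \left(2 - 5\right) \left(-4\right) = 2 - -12 = 2 + 12 = 14$)
$n = 14$
$n 19 Q{\left(H{\left(k{\left(-3 \right)} \right)} \right)} = 14 \cdot 19 \left(-8 + \frac{1}{2} \left(-3\right)\right) = 266 \left(-8 - \frac{3}{2}\right) = 266 \left(- \frac{19}{2}\right) = -2527$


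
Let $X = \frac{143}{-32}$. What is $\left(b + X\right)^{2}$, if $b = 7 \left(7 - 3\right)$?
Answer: $\frac{567009}{1024} \approx 553.72$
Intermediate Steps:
$X = - \frac{143}{32}$ ($X = 143 \left(- \frac{1}{32}\right) = - \frac{143}{32} \approx -4.4688$)
$b = 28$ ($b = 7 \cdot 4 = 28$)
$\left(b + X\right)^{2} = \left(28 - \frac{143}{32}\right)^{2} = \left(\frac{753}{32}\right)^{2} = \frac{567009}{1024}$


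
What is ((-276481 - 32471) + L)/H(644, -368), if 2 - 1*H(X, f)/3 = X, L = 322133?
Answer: -13181/1926 ≈ -6.8437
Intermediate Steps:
H(X, f) = 6 - 3*X
((-276481 - 32471) + L)/H(644, -368) = ((-276481 - 32471) + 322133)/(6 - 3*644) = (-308952 + 322133)/(6 - 1932) = 13181/(-1926) = 13181*(-1/1926) = -13181/1926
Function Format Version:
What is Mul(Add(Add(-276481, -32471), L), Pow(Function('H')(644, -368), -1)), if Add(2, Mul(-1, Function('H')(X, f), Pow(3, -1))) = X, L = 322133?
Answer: Rational(-13181, 1926) ≈ -6.8437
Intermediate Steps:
Function('H')(X, f) = Add(6, Mul(-3, X))
Mul(Add(Add(-276481, -32471), L), Pow(Function('H')(644, -368), -1)) = Mul(Add(Add(-276481, -32471), 322133), Pow(Add(6, Mul(-3, 644)), -1)) = Mul(Add(-308952, 322133), Pow(Add(6, -1932), -1)) = Mul(13181, Pow(-1926, -1)) = Mul(13181, Rational(-1, 1926)) = Rational(-13181, 1926)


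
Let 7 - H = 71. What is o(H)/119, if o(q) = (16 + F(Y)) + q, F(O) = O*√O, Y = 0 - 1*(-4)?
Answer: -40/119 ≈ -0.33613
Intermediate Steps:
H = -64 (H = 7 - 1*71 = 7 - 71 = -64)
Y = 4 (Y = 0 + 4 = 4)
F(O) = O^(3/2)
o(q) = 24 + q (o(q) = (16 + 4^(3/2)) + q = (16 + 8) + q = 24 + q)
o(H)/119 = (24 - 64)/119 = -40*1/119 = -40/119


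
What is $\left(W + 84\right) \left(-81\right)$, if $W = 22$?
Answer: $-8586$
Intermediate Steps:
$\left(W + 84\right) \left(-81\right) = \left(22 + 84\right) \left(-81\right) = 106 \left(-81\right) = -8586$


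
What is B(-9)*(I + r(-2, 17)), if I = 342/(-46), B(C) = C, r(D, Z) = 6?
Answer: 297/23 ≈ 12.913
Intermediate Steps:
I = -171/23 (I = 342*(-1/46) = -171/23 ≈ -7.4348)
B(-9)*(I + r(-2, 17)) = -9*(-171/23 + 6) = -9*(-33/23) = 297/23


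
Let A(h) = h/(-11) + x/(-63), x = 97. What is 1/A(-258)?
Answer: 693/15187 ≈ 0.045631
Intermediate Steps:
A(h) = -97/63 - h/11 (A(h) = h/(-11) + 97/(-63) = h*(-1/11) + 97*(-1/63) = -h/11 - 97/63 = -97/63 - h/11)
1/A(-258) = 1/(-97/63 - 1/11*(-258)) = 1/(-97/63 + 258/11) = 1/(15187/693) = 693/15187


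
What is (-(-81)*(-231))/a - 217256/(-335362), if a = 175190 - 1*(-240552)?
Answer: 42023742785/69712034302 ≈ 0.60282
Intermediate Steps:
a = 415742 (a = 175190 + 240552 = 415742)
(-(-81)*(-231))/a - 217256/(-335362) = -(-81)*(-231)/415742 - 217256/(-335362) = -81*231*(1/415742) - 217256*(-1/335362) = -18711*1/415742 + 108628/167681 = -18711/415742 + 108628/167681 = 42023742785/69712034302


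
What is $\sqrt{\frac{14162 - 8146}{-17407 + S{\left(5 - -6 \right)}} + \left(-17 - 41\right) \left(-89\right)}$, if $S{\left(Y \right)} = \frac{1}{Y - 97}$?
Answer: $\frac{\sqrt{11567360309706330}}{1497003} \approx 71.845$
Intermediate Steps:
$S{\left(Y \right)} = \frac{1}{-97 + Y}$
$\sqrt{\frac{14162 - 8146}{-17407 + S{\left(5 - -6 \right)}} + \left(-17 - 41\right) \left(-89\right)} = \sqrt{\frac{14162 - 8146}{-17407 + \frac{1}{-97 + \left(5 - -6\right)}} + \left(-17 - 41\right) \left(-89\right)} = \sqrt{\frac{6016}{-17407 + \frac{1}{-97 + \left(5 + 6\right)}} - -5162} = \sqrt{\frac{6016}{-17407 + \frac{1}{-97 + 11}} + 5162} = \sqrt{\frac{6016}{-17407 + \frac{1}{-86}} + 5162} = \sqrt{\frac{6016}{-17407 - \frac{1}{86}} + 5162} = \sqrt{\frac{6016}{- \frac{1497003}{86}} + 5162} = \sqrt{6016 \left(- \frac{86}{1497003}\right) + 5162} = \sqrt{- \frac{517376}{1497003} + 5162} = \sqrt{\frac{7727012110}{1497003}} = \frac{\sqrt{11567360309706330}}{1497003}$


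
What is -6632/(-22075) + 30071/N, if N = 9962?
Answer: 729885309/219911150 ≈ 3.3190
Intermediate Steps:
-6632/(-22075) + 30071/N = -6632/(-22075) + 30071/9962 = -6632*(-1/22075) + 30071*(1/9962) = 6632/22075 + 30071/9962 = 729885309/219911150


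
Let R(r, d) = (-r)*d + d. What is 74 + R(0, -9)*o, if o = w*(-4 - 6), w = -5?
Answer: -376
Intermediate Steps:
o = 50 (o = -5*(-4 - 6) = -5*(-10) = 50)
R(r, d) = d - d*r (R(r, d) = -d*r + d = d - d*r)
74 + R(0, -9)*o = 74 - 9*(1 - 1*0)*50 = 74 - 9*(1 + 0)*50 = 74 - 9*1*50 = 74 - 9*50 = 74 - 450 = -376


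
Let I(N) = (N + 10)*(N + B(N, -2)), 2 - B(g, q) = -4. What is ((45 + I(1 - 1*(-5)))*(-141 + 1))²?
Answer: 1100912400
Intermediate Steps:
B(g, q) = 6 (B(g, q) = 2 - 1*(-4) = 2 + 4 = 6)
I(N) = (6 + N)*(10 + N) (I(N) = (N + 10)*(N + 6) = (10 + N)*(6 + N) = (6 + N)*(10 + N))
((45 + I(1 - 1*(-5)))*(-141 + 1))² = ((45 + (60 + (1 - 1*(-5))² + 16*(1 - 1*(-5))))*(-141 + 1))² = ((45 + (60 + (1 + 5)² + 16*(1 + 5)))*(-140))² = ((45 + (60 + 6² + 16*6))*(-140))² = ((45 + (60 + 36 + 96))*(-140))² = ((45 + 192)*(-140))² = (237*(-140))² = (-33180)² = 1100912400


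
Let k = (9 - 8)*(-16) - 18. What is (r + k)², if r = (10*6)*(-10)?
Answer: 401956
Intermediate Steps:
k = -34 (k = 1*(-16) - 18 = -16 - 18 = -34)
r = -600 (r = 60*(-10) = -600)
(r + k)² = (-600 - 34)² = (-634)² = 401956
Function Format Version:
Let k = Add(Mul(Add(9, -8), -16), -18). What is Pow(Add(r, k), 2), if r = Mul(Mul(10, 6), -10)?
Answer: 401956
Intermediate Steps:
k = -34 (k = Add(Mul(1, -16), -18) = Add(-16, -18) = -34)
r = -600 (r = Mul(60, -10) = -600)
Pow(Add(r, k), 2) = Pow(Add(-600, -34), 2) = Pow(-634, 2) = 401956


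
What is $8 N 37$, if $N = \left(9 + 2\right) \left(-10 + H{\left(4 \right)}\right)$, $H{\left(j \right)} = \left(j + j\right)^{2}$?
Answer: $175824$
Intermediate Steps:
$H{\left(j \right)} = 4 j^{2}$ ($H{\left(j \right)} = \left(2 j\right)^{2} = 4 j^{2}$)
$N = 594$ ($N = \left(9 + 2\right) \left(-10 + 4 \cdot 4^{2}\right) = 11 \left(-10 + 4 \cdot 16\right) = 11 \left(-10 + 64\right) = 11 \cdot 54 = 594$)
$8 N 37 = 8 \cdot 594 \cdot 37 = 4752 \cdot 37 = 175824$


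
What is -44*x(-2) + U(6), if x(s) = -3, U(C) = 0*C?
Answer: 132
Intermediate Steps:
U(C) = 0
-44*x(-2) + U(6) = -44*(-3) + 0 = 132 + 0 = 132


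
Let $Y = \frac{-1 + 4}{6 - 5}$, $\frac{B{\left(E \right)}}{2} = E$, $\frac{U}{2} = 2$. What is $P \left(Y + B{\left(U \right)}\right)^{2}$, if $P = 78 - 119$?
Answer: $-4961$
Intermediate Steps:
$U = 4$ ($U = 2 \cdot 2 = 4$)
$B{\left(E \right)} = 2 E$
$Y = 3$ ($Y = \frac{3}{1} = 3 \cdot 1 = 3$)
$P = -41$ ($P = 78 - 119 = -41$)
$P \left(Y + B{\left(U \right)}\right)^{2} = - 41 \left(3 + 2 \cdot 4\right)^{2} = - 41 \left(3 + 8\right)^{2} = - 41 \cdot 11^{2} = \left(-41\right) 121 = -4961$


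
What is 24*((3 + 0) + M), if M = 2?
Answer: 120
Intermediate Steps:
24*((3 + 0) + M) = 24*((3 + 0) + 2) = 24*(3 + 2) = 24*5 = 120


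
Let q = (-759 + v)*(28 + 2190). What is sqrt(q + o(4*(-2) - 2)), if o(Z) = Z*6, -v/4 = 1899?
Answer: 15*I*sqrt(82362) ≈ 4304.8*I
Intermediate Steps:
v = -7596 (v = -4*1899 = -7596)
q = -18531390 (q = (-759 - 7596)*(28 + 2190) = -8355*2218 = -18531390)
o(Z) = 6*Z
sqrt(q + o(4*(-2) - 2)) = sqrt(-18531390 + 6*(4*(-2) - 2)) = sqrt(-18531390 + 6*(-8 - 2)) = sqrt(-18531390 + 6*(-10)) = sqrt(-18531390 - 60) = sqrt(-18531450) = 15*I*sqrt(82362)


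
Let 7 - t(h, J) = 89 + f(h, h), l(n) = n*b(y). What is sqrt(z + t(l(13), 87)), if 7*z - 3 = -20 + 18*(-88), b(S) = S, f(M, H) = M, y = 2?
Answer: I*sqrt(16499)/7 ≈ 18.35*I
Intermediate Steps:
l(n) = 2*n (l(n) = n*2 = 2*n)
t(h, J) = -82 - h (t(h, J) = 7 - (89 + h) = 7 + (-89 - h) = -82 - h)
z = -1601/7 (z = 3/7 + (-20 + 18*(-88))/7 = 3/7 + (-20 - 1584)/7 = 3/7 + (1/7)*(-1604) = 3/7 - 1604/7 = -1601/7 ≈ -228.71)
sqrt(z + t(l(13), 87)) = sqrt(-1601/7 + (-82 - 2*13)) = sqrt(-1601/7 + (-82 - 1*26)) = sqrt(-1601/7 + (-82 - 26)) = sqrt(-1601/7 - 108) = sqrt(-2357/7) = I*sqrt(16499)/7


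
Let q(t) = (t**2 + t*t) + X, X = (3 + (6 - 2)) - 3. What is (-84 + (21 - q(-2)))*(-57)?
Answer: 4275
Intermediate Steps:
X = 4 (X = (3 + 4) - 3 = 7 - 3 = 4)
q(t) = 4 + 2*t**2 (q(t) = (t**2 + t*t) + 4 = (t**2 + t**2) + 4 = 2*t**2 + 4 = 4 + 2*t**2)
(-84 + (21 - q(-2)))*(-57) = (-84 + (21 - (4 + 2*(-2)**2)))*(-57) = (-84 + (21 - (4 + 2*4)))*(-57) = (-84 + (21 - (4 + 8)))*(-57) = (-84 + (21 - 1*12))*(-57) = (-84 + (21 - 12))*(-57) = (-84 + 9)*(-57) = -75*(-57) = 4275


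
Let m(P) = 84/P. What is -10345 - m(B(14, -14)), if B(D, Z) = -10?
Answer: -51683/5 ≈ -10337.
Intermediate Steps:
-10345 - m(B(14, -14)) = -10345 - 84/(-10) = -10345 - 84*(-1)/10 = -10345 - 1*(-42/5) = -10345 + 42/5 = -51683/5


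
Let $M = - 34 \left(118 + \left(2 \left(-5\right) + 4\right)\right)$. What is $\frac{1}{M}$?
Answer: $- \frac{1}{3808} \approx -0.00026261$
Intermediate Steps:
$M = -3808$ ($M = - 34 \left(118 + \left(-10 + 4\right)\right) = - 34 \left(118 - 6\right) = \left(-34\right) 112 = -3808$)
$\frac{1}{M} = \frac{1}{-3808} = - \frac{1}{3808}$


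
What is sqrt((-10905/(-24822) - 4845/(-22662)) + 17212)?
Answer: sqrt(51883326044818177)/1736161 ≈ 131.20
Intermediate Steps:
sqrt((-10905/(-24822) - 4845/(-22662)) + 17212) = sqrt((-10905*(-1/24822) - 4845*(-1/22662)) + 17212) = sqrt((3635/8274 + 1615/7554) + 17212) = sqrt(1133925/1736161 + 17212) = sqrt(29883937057/1736161) = sqrt(51883326044818177)/1736161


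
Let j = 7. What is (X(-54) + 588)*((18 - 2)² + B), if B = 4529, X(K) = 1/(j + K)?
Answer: 132233475/47 ≈ 2.8135e+6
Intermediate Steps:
X(K) = 1/(7 + K)
(X(-54) + 588)*((18 - 2)² + B) = (1/(7 - 54) + 588)*((18 - 2)² + 4529) = (1/(-47) + 588)*(16² + 4529) = (-1/47 + 588)*(256 + 4529) = (27635/47)*4785 = 132233475/47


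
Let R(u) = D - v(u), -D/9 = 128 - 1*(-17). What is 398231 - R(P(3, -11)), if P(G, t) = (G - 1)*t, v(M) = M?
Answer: 399514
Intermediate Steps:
D = -1305 (D = -9*(128 - 1*(-17)) = -9*(128 + 17) = -9*145 = -1305)
P(G, t) = t*(-1 + G) (P(G, t) = (-1 + G)*t = t*(-1 + G))
R(u) = -1305 - u
398231 - R(P(3, -11)) = 398231 - (-1305 - (-11)*(-1 + 3)) = 398231 - (-1305 - (-11)*2) = 398231 - (-1305 - 1*(-22)) = 398231 - (-1305 + 22) = 398231 - 1*(-1283) = 398231 + 1283 = 399514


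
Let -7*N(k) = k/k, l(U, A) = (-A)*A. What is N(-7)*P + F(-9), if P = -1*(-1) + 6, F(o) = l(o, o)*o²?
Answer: -6562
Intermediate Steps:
l(U, A) = -A²
N(k) = -⅐ (N(k) = -k/(7*k) = -⅐*1 = -⅐)
F(o) = -o⁴ (F(o) = (-o²)*o² = -o⁴)
P = 7 (P = 1 + 6 = 7)
N(-7)*P + F(-9) = -⅐*7 - 1*(-9)⁴ = -1 - 1*6561 = -1 - 6561 = -6562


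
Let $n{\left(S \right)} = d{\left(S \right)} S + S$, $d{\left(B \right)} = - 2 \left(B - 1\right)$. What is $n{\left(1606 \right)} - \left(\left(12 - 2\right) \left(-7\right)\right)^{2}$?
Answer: $-5158554$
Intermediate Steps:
$d{\left(B \right)} = 2 - 2 B$ ($d{\left(B \right)} = - 2 \left(-1 + B\right) = 2 - 2 B$)
$n{\left(S \right)} = S + S \left(2 - 2 S\right)$ ($n{\left(S \right)} = \left(2 - 2 S\right) S + S = S \left(2 - 2 S\right) + S = S + S \left(2 - 2 S\right)$)
$n{\left(1606 \right)} - \left(\left(12 - 2\right) \left(-7\right)\right)^{2} = 1606 \left(3 - 3212\right) - \left(\left(12 - 2\right) \left(-7\right)\right)^{2} = 1606 \left(3 - 3212\right) - \left(10 \left(-7\right)\right)^{2} = 1606 \left(-3209\right) - \left(-70\right)^{2} = -5153654 - 4900 = -5158554$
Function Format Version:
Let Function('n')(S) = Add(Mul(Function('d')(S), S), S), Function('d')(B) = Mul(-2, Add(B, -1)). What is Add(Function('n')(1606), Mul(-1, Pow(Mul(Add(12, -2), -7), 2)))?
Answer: -5158554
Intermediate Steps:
Function('d')(B) = Add(2, Mul(-2, B)) (Function('d')(B) = Mul(-2, Add(-1, B)) = Add(2, Mul(-2, B)))
Function('n')(S) = Add(S, Mul(S, Add(2, Mul(-2, S)))) (Function('n')(S) = Add(Mul(Add(2, Mul(-2, S)), S), S) = Add(Mul(S, Add(2, Mul(-2, S))), S) = Add(S, Mul(S, Add(2, Mul(-2, S)))))
Add(Function('n')(1606), Mul(-1, Pow(Mul(Add(12, -2), -7), 2))) = Add(Mul(1606, Add(3, Mul(-2, 1606))), Mul(-1, Pow(Mul(Add(12, -2), -7), 2))) = Add(Mul(1606, Add(3, -3212)), Mul(-1, Pow(Mul(10, -7), 2))) = Add(Mul(1606, -3209), Mul(-1, Pow(-70, 2))) = Add(-5153654, Mul(-1, 4900)) = Add(-5153654, -4900) = -5158554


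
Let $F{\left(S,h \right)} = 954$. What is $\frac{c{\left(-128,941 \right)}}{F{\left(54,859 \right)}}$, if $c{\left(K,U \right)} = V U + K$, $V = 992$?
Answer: $\frac{466672}{477} \approx 978.35$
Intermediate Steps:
$c{\left(K,U \right)} = K + 992 U$ ($c{\left(K,U \right)} = 992 U + K = K + 992 U$)
$\frac{c{\left(-128,941 \right)}}{F{\left(54,859 \right)}} = \frac{-128 + 992 \cdot 941}{954} = \left(-128 + 933472\right) \frac{1}{954} = 933344 \cdot \frac{1}{954} = \frac{466672}{477}$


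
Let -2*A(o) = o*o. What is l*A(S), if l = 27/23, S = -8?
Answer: -864/23 ≈ -37.565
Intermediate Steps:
A(o) = -o**2/2 (A(o) = -o*o/2 = -o**2/2)
l = 27/23 (l = 27*(1/23) = 27/23 ≈ 1.1739)
l*A(S) = 27*(-1/2*(-8)**2)/23 = 27*(-1/2*64)/23 = (27/23)*(-32) = -864/23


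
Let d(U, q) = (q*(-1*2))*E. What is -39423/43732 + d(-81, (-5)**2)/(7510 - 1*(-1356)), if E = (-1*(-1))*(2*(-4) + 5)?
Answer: -13190943/14912612 ≈ -0.88455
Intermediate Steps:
E = -3 (E = 1*(-8 + 5) = 1*(-3) = -3)
d(U, q) = 6*q (d(U, q) = (q*(-1*2))*(-3) = (q*(-2))*(-3) = -2*q*(-3) = 6*q)
-39423/43732 + d(-81, (-5)**2)/(7510 - 1*(-1356)) = -39423/43732 + (6*(-5)**2)/(7510 - 1*(-1356)) = -39423*1/43732 + (6*25)/(7510 + 1356) = -39423/43732 + 150/8866 = -39423/43732 + 150*(1/8866) = -39423/43732 + 75/4433 = -13190943/14912612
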